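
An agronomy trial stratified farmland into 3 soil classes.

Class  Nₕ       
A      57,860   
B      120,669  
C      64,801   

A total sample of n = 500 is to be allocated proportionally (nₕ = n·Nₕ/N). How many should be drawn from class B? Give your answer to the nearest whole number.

N = 57860 + 120669 + 64801 = 243330.
n_B = 500·120669/243330 = 247.953... → 248.

248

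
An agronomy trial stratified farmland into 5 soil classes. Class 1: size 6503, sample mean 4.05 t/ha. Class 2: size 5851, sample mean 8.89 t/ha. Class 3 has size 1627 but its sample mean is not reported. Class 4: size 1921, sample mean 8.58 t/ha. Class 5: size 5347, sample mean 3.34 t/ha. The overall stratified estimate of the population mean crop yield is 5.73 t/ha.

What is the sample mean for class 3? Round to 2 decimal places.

Σ Nₕx̄ₕ = N·μ, so 1627·x̄_3 = 21249·5.73 − (6503·4.05 + 5851·8.89 + 1921·8.58 + 5347·3.34).
= 121756.77 − 112693.7 = 9063.07.
x̄_3 = 9063.07 / 1627 = 5.5704... → 5.57.

5.57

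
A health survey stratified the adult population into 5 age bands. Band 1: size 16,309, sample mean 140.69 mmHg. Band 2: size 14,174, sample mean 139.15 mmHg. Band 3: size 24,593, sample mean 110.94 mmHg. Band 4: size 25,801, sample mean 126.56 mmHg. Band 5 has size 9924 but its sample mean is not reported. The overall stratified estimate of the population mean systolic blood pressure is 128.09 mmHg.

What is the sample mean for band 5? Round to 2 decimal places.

138.06

Σ Nₕx̄ₕ = N·μ, so 9924·x̄_5 = 90801·128.09 − (16309·140.69 + 14174·139.15 + 24593·110.94 + 25801·126.56).
= 11630700.09 − 10260547.29 = 1370152.8.
x̄_5 = 1370152.8 / 9924 = 138.0646... → 138.06.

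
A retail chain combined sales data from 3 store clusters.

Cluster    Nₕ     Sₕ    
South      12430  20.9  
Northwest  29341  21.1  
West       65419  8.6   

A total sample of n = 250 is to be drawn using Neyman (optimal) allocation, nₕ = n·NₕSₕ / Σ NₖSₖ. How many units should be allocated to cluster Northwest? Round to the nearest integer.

107

Σ NₕSₕ = 12430·20.9 + 29341·21.1 + 65419·8.6 = 1441485.5.
Share for Northwest: 619095.1/1441485.5 = 0.42948.
n_Northwest = 250 × 0.42948 = 107.371... → 107.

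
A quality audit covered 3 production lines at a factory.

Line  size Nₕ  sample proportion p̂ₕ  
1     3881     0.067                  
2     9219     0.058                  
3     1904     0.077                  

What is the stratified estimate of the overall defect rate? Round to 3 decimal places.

0.063

N = 3881 + 9219 + 1904 = 15004.
Overall proportion = Σ (Nₕ/N)·p̂ₕ.
Σ Nₕp̂ₕ = 260.027 + 534.702 + 146.608 = 941.337.
941.337 / 15004 = 0.06274... → 0.063.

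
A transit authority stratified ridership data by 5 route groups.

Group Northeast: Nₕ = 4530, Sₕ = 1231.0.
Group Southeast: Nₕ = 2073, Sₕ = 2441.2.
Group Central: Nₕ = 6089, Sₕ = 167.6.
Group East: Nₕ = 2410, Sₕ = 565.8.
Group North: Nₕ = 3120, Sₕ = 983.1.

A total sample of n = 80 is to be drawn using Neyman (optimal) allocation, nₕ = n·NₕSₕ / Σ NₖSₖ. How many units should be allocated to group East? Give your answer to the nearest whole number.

Northeast: NₕSₕ = 4530·1231.0 = 5576430
Southeast: NₕSₕ = 2073·2441.2 = 5060607.6
Central: NₕSₕ = 6089·167.6 = 1020516.4
East: NₕSₕ = 2410·565.8 = 1363578
North: NₕSₕ = 3120·983.1 = 3067272
Σ NₕSₕ = 16088404.
n_East = 80·1363578/16088404 = 6.780... → 7.

7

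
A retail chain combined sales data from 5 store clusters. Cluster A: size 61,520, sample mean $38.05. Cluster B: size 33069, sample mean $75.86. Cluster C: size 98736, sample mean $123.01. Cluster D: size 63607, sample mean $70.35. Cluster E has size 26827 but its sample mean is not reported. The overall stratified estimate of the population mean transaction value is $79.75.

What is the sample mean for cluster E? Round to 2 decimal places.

43.24

N = 61520 + 33069 + 98736 + 63607 + 26827 = 283759.
Overall total = μ·N = 79.75·283759 = 22629780.25.
Subtract the known strata: 61520·38.05 + 33069·75.86 + 98736·123.01 + 63607·70.35 = 21469718.15.
Remaining total for cluster E: 22629780.25 − 21469718.15 = 1160062.1.
Divide by its size: 1160062.1 / 26827 = 43.2423... → 43.24.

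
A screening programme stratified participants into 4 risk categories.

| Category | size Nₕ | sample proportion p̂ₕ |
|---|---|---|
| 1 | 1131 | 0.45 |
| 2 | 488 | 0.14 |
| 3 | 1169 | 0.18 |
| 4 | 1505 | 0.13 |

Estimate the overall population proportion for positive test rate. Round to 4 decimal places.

N = 1131 + 488 + 1169 + 1505 = 4293.
Overall proportion = Σ (Nₕ/N)·p̂ₕ.
Σ Nₕp̂ₕ = 508.95 + 68.32 + 210.42 + 195.65 = 983.34.
983.34 / 4293 = 0.229057... → 0.2291.

0.2291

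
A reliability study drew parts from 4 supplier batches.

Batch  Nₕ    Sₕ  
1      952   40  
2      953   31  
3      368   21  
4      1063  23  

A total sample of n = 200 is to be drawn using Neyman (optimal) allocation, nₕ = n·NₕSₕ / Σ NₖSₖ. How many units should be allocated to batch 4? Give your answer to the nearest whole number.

Σ NₕSₕ = 952·40 + 953·31 + 368·21 + 1063·23 = 99800.
Share for 4: 24449/99800 = 0.24498.
n_4 = 200 × 0.24498 = 48.996... → 49.

49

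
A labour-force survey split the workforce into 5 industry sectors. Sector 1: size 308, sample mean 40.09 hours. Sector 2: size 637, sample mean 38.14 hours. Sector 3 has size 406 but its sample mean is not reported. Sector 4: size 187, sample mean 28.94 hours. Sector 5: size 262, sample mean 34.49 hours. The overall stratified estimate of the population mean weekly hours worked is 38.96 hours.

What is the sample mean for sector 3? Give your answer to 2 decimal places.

46.89

N = 308 + 637 + 406 + 187 + 262 = 1800.
Overall total = μ·N = 38.96·1800 = 70128.
Subtract the known strata: 308·40.09 + 637·38.14 + 187·28.94 + 262·34.49 = 51091.06.
Remaining total for sector 3: 70128 − 51091.06 = 19036.94.
Divide by its size: 19036.94 / 406 = 46.8890... → 46.89.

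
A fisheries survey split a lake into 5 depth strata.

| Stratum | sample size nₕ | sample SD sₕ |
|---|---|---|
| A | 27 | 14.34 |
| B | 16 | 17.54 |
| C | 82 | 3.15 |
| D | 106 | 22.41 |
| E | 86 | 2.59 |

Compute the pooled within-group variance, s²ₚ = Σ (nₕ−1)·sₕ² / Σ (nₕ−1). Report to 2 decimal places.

205.34

Degrees of freedom: 26 + 15 + 81 + 105 + 85 = 312.
Σ(nₕ−1)sₕ² = 26·205.6356 + 15·307.6516 + 81·9.9225 + 105·502.2081 + 85·6.7081 = 64067.0611.
s²ₚ = 64067.0611 / 312 = 205.3431... → 205.34.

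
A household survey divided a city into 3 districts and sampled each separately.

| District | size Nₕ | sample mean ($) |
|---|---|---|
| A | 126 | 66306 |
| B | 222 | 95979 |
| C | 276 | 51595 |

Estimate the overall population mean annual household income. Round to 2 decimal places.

70355.95

x̄_st = (Σ Nₕx̄ₕ) / (Σ Nₕ) = (126·66306 + 222·95979 + 276·51595) / 624
= 43902114 / 624 = 70355.9519... → 70355.95.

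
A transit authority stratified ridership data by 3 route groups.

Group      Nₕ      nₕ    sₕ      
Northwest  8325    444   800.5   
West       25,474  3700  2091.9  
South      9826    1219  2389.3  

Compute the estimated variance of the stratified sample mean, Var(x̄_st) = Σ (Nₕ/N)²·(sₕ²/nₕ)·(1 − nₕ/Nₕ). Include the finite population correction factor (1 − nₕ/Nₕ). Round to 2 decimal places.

602.57

N = 43625; Wₕ = Nₕ/N.
group Northwest: (8325/43625)²·800.5²/444·(1 − 444/8325) = 49.75473
group West: (25474/43625)²·2091.9²/3700·(1 − 3700/25474) = 344.70263
group South: (9826/43625)²·2389.3²/1219·(1 − 1219/9826) = 208.11115
Sum = 602.56851 → 602.57.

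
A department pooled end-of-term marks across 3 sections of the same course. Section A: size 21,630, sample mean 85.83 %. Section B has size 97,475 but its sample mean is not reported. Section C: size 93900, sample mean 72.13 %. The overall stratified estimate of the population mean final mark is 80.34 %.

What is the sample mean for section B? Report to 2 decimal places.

87.03

Σ Nₕx̄ₕ = N·μ, so 97475·x̄_B = 213005·80.34 − (21630·85.83 + 93900·72.13).
= 17112821.7 − 8629509.9 = 8483311.8.
x̄_B = 8483311.8 / 97475 = 87.0306... → 87.03.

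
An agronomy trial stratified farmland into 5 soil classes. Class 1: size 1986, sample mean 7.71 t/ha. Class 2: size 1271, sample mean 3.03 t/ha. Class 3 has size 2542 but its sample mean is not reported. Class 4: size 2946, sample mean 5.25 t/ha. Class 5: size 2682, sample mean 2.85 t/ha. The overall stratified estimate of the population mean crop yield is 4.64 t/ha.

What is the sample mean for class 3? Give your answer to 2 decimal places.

N = 1986 + 1271 + 2542 + 2946 + 2682 = 11427.
Overall total = μ·N = 4.64·11427 = 53021.28.
Subtract the known strata: 1986·7.71 + 1271·3.03 + 2946·5.25 + 2682·2.85 = 42273.39.
Remaining total for class 3: 53021.28 − 42273.39 = 10747.89.
Divide by its size: 10747.89 / 2542 = 4.2281... → 4.23.

4.23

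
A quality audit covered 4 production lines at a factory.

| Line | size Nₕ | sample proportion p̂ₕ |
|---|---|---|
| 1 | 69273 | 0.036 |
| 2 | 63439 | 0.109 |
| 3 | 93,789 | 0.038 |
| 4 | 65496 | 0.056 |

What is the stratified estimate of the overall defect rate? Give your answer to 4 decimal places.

0.0570

Wₕ = Nₕ/N with N = 291997: 0.2372, 0.2173, 0.3212, 0.2243.
p̂_st = 0.2372·0.036 + 0.2173·0.109 + 0.3212·0.038 + 0.2243·0.056 ≈ 0.056988... → 0.0570.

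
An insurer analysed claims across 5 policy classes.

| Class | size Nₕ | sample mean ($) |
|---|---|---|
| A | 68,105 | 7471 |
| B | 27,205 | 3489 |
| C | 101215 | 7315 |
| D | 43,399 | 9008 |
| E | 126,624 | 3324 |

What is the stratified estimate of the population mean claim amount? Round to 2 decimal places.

N = 68105 + 27205 + 101215 + 43399 + 126624 = 366548.
The stratified mean weights each stratum mean by its population share Nₕ/N.
Σ Nₕx̄ₕ = 68105·7471 + 27205·3489 + 101215·7315 + 43399·9008 + 126624·3324 = 508812455 + 94918245 + 740387725 + 390938192 + 420898176 = 2155954793.
Divide by N: 2155954793 / 366548 = 5881.7803... → 5881.78.

5881.78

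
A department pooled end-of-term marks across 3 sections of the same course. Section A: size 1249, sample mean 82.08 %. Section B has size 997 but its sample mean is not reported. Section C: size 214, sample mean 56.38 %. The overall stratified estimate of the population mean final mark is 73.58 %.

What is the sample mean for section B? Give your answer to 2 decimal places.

66.62

N = 1249 + 997 + 214 = 2460.
Overall total = μ·N = 73.58·2460 = 181006.8.
Subtract the known strata: 1249·82.08 + 214·56.38 = 114583.24.
Remaining total for section B: 181006.8 − 114583.24 = 66423.56.
Divide by its size: 66423.56 / 997 = 66.6234... → 66.62.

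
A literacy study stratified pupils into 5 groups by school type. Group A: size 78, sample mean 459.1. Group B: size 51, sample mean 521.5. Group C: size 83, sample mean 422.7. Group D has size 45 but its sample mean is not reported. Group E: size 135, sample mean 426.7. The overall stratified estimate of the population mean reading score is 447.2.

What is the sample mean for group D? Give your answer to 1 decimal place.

449.1

N = 78 + 51 + 83 + 45 + 135 = 392.
Overall total = μ·N = 447.2·392 = 175302.4.
Subtract the known strata: 78·459.1 + 51·521.5 + 83·422.7 + 135·426.7 = 155094.9.
Remaining total for group D: 175302.4 − 155094.9 = 20207.5.
Divide by its size: 20207.5 / 45 = 449.056... → 449.1.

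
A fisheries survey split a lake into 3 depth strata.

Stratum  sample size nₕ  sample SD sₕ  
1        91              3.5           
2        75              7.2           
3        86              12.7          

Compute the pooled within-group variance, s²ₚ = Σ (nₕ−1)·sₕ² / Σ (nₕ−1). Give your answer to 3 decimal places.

74.893

Degrees of freedom: 90 + 74 + 85 = 249.
Σ(nₕ−1)sₕ² = 90·12.25 + 74·51.84 + 85·161.29 = 18648.31.
s²ₚ = 18648.31 / 249 = 74.89281... → 74.893.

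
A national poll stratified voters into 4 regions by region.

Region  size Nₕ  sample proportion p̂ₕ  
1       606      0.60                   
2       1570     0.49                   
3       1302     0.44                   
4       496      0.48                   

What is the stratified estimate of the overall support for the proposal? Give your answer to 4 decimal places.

0.4891

Wₕ = Nₕ/N with N = 3974: 0.1525, 0.3951, 0.3276, 0.1248.
p̂_st = 0.1525·0.60 + 0.3951·0.49 + 0.3276·0.44 + 0.1248·0.48 ≈ 0.489144... → 0.4891.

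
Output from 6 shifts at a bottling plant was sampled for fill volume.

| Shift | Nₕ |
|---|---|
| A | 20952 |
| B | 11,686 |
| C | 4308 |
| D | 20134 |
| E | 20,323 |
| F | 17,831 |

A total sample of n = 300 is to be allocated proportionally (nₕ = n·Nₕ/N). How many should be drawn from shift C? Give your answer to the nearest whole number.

N = 20952 + 11686 + 4308 + 20134 + 20323 + 17831 = 95234.
n_C = 300·4308/95234 = 13.571... → 14.

14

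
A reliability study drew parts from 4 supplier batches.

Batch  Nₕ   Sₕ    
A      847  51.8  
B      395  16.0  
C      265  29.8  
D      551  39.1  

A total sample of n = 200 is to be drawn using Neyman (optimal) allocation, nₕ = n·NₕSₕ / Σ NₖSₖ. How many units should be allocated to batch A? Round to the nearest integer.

A: NₕSₕ = 847·51.8 = 43874.6
B: NₕSₕ = 395·16.0 = 6320
C: NₕSₕ = 265·29.8 = 7897
D: NₕSₕ = 551·39.1 = 21544.1
Σ NₕSₕ = 79635.7.
n_A = 200·43874.6/79635.7 = 110.188... → 110.

110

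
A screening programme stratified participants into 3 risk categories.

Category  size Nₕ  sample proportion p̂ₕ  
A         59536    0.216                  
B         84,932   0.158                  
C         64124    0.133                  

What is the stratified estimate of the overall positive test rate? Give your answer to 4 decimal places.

0.1669

Wₕ = Nₕ/N with N = 208592: 0.2854, 0.4072, 0.3074.
p̂_st = 0.2854·0.216 + 0.4072·0.158 + 0.3074·0.133 ≈ 0.166869... → 0.1669.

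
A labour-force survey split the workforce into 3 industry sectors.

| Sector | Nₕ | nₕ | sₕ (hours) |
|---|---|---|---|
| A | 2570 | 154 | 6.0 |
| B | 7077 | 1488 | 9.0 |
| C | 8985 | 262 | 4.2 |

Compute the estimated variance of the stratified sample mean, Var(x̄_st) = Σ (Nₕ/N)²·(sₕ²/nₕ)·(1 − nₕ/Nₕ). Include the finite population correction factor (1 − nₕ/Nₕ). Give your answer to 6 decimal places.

N = 18632; Wₕ = Nₕ/N.
sector A: (2570/18632)²·6.0²/154·(1 − 154/2570) = 0.004181122
sector B: (7077/18632)²·9.0²/1488·(1 − 1488/7077) = 0.006202210
sector C: (8985/18632)²·4.2²/262·(1 − 262/8985) = 0.015200655
Sum = 0.025583987 → 0.025584.

0.025584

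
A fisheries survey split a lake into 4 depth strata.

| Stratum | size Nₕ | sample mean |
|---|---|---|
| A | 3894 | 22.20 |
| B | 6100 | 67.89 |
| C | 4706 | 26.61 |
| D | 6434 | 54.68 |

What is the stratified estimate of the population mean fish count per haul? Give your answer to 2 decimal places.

N = 3894 + 6100 + 4706 + 6434 = 21134.
Overall mean = Σ (Nₕ/N)·x̄ₕ — weight by population share, not a simple average.
Σ Nₕx̄ₕ = 3894·22.20 + 6100·67.89 + 4706·26.61 + 6434·54.68 = 86446.8 + 414129 + 125226.66 + 351811.12 = 977613.58.
Divide by N: 977613.58 / 21134 = 46.2579... → 46.26.

46.26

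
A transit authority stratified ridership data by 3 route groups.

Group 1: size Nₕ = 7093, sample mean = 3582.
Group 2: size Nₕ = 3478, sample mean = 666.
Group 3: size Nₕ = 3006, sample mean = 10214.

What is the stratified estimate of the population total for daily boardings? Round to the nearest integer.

1: 7093·3582 = 25407126
2: 3478·666 = 2316348
3: 3006·10214 = 30703284
τ̂ = Σ Nₕx̄ₕ = 58426758.

58426758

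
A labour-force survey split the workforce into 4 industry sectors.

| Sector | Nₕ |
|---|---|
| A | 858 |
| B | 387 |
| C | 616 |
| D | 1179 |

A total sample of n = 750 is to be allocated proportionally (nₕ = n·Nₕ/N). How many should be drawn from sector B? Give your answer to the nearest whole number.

95

N = 858 + 387 + 616 + 1179 = 3040.
n_B = 750·387/3040 = 95.477... → 95.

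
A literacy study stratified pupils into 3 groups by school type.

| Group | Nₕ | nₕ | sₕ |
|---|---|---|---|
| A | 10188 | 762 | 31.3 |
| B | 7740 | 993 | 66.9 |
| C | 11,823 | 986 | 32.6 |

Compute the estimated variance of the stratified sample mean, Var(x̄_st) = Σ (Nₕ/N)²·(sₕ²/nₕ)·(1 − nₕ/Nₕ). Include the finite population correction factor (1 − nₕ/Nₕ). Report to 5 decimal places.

N = 29751. Term for each stratum: Wₕ²sₕ²/nₕ·(1−nₕ/Nₕ).
Var(x̄_st) = 0.13949124 + 0.26592032 + 0.15602418 = 0.56143574 → 0.56144.

0.56144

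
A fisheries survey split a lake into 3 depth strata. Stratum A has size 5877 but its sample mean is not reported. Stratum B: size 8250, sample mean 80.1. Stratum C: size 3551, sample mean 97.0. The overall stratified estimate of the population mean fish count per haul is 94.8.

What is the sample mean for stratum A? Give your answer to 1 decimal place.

114.1

N = 5877 + 8250 + 3551 = 17678.
Overall total = μ·N = 94.8·17678 = 1675874.4.
Subtract the known strata: 8250·80.1 + 3551·97.0 = 1005272.
Remaining total for stratum A: 1675874.4 − 1005272 = 670602.4.
Divide by its size: 670602.4 / 5877 = 114.106... → 114.1.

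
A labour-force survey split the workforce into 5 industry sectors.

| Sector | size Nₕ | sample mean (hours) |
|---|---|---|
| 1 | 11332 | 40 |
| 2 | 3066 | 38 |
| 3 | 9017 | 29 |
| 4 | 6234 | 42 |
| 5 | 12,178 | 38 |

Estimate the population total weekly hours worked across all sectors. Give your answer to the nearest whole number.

Population total = Σ Nₕ·x̄ₕ (each stratum's size times its mean).
11332·40 + 3066·38 + 9017·29 + 6234·42 + 12178·38 = 453280 + 116508 + 261493 + 261828 + 462764 = 1555873.

1555873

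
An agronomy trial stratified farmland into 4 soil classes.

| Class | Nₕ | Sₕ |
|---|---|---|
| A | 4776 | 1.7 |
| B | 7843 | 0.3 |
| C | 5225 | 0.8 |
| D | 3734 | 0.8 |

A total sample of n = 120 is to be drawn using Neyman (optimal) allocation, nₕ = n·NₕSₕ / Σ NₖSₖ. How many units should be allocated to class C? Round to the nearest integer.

28

A: NₕSₕ = 4776·1.7 = 8119.2
B: NₕSₕ = 7843·0.3 = 2352.9
C: NₕSₕ = 5225·0.8 = 4180
D: NₕSₕ = 3734·0.8 = 2987.2
Σ NₕSₕ = 17639.3.
n_C = 120·4180/17639.3 = 28.437... → 28.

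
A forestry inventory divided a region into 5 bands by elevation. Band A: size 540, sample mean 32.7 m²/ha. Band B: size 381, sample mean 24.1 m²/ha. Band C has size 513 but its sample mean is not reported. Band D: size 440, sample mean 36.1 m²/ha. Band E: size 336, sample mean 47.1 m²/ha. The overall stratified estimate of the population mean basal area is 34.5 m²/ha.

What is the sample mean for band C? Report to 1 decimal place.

34.5

N = 540 + 381 + 513 + 440 + 336 = 2210.
Overall total = μ·N = 34.5·2210 = 76245.
Subtract the known strata: 540·32.7 + 381·24.1 + 440·36.1 + 336·47.1 = 58549.7.
Remaining total for band C: 76245 − 58549.7 = 17695.3.
Divide by its size: 17695.3 / 513 = 34.494... → 34.5.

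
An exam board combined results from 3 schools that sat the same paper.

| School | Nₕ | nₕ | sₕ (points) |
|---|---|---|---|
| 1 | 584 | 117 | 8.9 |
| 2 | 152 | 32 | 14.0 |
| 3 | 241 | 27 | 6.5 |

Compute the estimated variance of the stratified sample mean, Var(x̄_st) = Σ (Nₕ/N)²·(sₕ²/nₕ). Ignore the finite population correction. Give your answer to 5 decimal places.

0.48537

N = 977; Wₕ = Nₕ/N.
school 1: (584/977)²·8.9²/117 = 0.24189713
school 2: (152/977)²·14.0²/32 = 0.14825322
school 3: (241/977)²·6.5²/27 = 0.09521556
Sum = 0.48536591 → 0.48537.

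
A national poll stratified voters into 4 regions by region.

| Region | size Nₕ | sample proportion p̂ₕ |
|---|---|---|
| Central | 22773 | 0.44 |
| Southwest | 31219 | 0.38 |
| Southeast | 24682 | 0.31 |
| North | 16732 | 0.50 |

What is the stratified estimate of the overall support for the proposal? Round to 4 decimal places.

0.3973

Wₕ = Nₕ/N with N = 95406: 0.2387, 0.3272, 0.2587, 0.1754.
p̂_st = 0.2387·0.44 + 0.3272·0.38 + 0.2587·0.31 + 0.1754·0.50 ≈ 0.397258... → 0.3973.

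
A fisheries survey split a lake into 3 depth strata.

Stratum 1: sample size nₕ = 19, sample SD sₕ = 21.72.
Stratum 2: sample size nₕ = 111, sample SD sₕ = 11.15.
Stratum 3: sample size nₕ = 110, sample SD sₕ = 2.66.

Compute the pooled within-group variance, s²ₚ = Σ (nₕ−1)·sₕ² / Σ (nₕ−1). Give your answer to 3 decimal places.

1: (19−1)·21.72² = 18·471.7584 = 8491.6512
2: (111−1)·11.15² = 110·124.3225 = 13675.475
3: (110−1)·2.66² = 109·7.0756 = 771.2404
Numerator = 22938.3666; denominator = Σ(nₕ−1) = 237.
s²ₚ = 22938.3666/237 = 96.78636... → 96.786.

96.786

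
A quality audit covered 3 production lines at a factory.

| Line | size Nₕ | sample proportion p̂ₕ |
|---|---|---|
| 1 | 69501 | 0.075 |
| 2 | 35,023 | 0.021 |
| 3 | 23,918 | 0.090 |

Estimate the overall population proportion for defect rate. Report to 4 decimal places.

0.0631

Wₕ = Nₕ/N with N = 128442: 0.5411, 0.2727, 0.1862.
p̂_st = 0.5411·0.075 + 0.2727·0.021 + 0.1862·0.090 ≈ 0.063069... → 0.0631.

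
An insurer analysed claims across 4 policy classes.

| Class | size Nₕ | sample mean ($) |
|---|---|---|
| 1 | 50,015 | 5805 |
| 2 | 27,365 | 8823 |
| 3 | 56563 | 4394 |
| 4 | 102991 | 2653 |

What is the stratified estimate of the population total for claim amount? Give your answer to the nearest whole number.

Estimate total by summing Nₕ·x̄ₕ over strata.
50015·5805 + 27365·8823 + 56563·4394 + 102991·2653 = 290337075 + 241441395 + 248537822 + 273235123 = 1053551415.

1053551415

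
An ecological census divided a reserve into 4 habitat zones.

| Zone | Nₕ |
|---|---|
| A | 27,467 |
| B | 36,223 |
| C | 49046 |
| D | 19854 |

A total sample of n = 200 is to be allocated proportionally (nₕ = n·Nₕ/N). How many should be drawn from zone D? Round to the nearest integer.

30

Share of zone D = 19854/132590 = 0.14974.
Allocate 200 × 0.14974 = 29.948... → 30.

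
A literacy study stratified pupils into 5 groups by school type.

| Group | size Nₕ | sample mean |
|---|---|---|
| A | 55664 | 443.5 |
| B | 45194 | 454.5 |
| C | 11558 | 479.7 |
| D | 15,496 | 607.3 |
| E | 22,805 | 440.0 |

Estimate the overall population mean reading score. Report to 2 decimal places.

N = 55664 + 45194 + 11558 + 15496 + 22805 = 150717.
The stratified mean weights each stratum mean by its population share Nₕ/N.
Σ Nₕx̄ₕ = 55664·443.5 + 45194·454.5 + 11558·479.7 + 15496·607.3 + 22805·440.0 = 24686984 + 20540673 + 5544372.6 + 9410720.8 + 10034200 = 70216950.4.
Divide by N: 70216950.4 / 150717 = 465.8861... → 465.89.

465.89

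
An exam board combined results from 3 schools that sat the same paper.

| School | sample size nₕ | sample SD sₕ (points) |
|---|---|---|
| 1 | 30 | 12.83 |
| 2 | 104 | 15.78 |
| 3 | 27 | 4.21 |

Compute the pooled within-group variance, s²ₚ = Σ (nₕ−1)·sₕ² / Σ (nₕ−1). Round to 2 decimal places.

1: (30−1)·12.83² = 29·164.6089 = 4773.6581
2: (104−1)·15.78² = 103·249.0084 = 25647.8652
3: (27−1)·4.21² = 26·17.7241 = 460.8266
Numerator = 30882.3499; denominator = Σ(nₕ−1) = 158.
s²ₚ = 30882.3499/158 = 195.4579... → 195.46.

195.46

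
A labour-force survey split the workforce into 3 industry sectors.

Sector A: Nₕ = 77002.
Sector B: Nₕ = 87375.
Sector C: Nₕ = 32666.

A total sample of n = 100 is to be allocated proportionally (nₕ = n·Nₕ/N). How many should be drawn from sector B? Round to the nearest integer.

Share of sector B = 87375/197043 = 0.44343.
Allocate 100 × 0.44343 = 44.343... → 44.

44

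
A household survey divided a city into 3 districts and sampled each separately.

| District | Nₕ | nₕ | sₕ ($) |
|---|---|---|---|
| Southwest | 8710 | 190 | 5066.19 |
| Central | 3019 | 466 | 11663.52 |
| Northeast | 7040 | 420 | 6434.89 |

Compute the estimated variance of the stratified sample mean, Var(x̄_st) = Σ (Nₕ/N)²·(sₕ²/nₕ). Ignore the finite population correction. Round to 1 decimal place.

50514.9

N = 18769; Wₕ = Nₕ/N.
district Southwest: (8710/18769)²·5066.19²/190 = 29091.3173
district Central: (3019/18769)²·11663.52²/466 = 7552.9623
district Northeast: (7040/18769)²·6434.89²/420 = 13870.6245
Sum = 50514.9041 → 50514.9.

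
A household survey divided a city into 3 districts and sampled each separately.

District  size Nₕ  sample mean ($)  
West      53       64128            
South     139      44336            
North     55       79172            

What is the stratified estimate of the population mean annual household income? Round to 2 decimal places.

56339.87

x̄_st = (Σ Nₕx̄ₕ) / (Σ Nₕ) = (53·64128 + 139·44336 + 55·79172) / 247
= 13915948 / 247 = 56339.8704... → 56339.87.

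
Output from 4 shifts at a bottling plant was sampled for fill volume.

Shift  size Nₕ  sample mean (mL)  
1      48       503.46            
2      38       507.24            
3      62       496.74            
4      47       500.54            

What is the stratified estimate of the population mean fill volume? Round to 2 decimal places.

x̄_st = (Σ Nₕx̄ₕ) / (Σ Nₕ) = (48·503.46 + 38·507.24 + 62·496.74 + 47·500.54) / 195
= 97764.46 / 195 = 501.3562... → 501.36.

501.36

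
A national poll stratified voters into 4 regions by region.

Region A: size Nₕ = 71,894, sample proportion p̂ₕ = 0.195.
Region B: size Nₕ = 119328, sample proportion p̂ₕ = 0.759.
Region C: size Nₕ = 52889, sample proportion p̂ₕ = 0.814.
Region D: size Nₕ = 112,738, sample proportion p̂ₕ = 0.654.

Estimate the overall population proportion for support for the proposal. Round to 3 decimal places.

Wₕ = Nₕ/N with N = 356849: 0.2015, 0.3344, 0.1482, 0.3159.
p̂_st = 0.2015·0.195 + 0.3344·0.759 + 0.1482·0.814 + 0.3159·0.654 ≈ 0.62035... → 0.620.

0.620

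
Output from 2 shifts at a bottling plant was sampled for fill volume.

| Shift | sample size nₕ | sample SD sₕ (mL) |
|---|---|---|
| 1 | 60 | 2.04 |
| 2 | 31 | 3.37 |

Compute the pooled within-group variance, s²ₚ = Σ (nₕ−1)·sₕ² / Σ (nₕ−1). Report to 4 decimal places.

6.5870

Degrees of freedom: 59 + 30 = 89.
Σ(nₕ−1)sₕ² = 59·4.1616 + 30·11.3569 = 586.2414.
s²ₚ = 586.2414 / 89 = 6.586982... → 6.5870.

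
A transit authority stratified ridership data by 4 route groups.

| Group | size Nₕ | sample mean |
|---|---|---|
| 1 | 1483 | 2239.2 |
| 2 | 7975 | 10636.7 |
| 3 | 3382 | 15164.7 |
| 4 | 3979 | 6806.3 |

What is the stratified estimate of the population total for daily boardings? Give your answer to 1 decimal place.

Estimate total by summing Nₕ·x̄ₕ over strata.
1483·2239.2 + 7975·10636.7 + 3382·15164.7 + 3979·6806.3 = 3320733.6 + 84827682.5 + 51287015.4 + 27082267.7 = 166517699.2.

166517699.2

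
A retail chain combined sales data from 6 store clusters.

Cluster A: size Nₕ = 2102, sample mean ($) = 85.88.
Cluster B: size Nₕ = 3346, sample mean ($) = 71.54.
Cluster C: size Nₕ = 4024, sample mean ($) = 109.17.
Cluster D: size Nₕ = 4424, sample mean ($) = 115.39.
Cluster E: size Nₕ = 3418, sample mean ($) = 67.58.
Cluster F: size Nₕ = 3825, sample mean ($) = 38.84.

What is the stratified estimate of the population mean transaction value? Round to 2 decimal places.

82.75

x̄_st = (Σ Nₕx̄ₕ) / (Σ Nₕ) = (2102·85.88 + 3346·71.54 + 4024·109.17 + 4424·115.39 + 3418·67.58 + 3825·38.84) / 21139
= 1749229.48 / 21139 = 82.7489... → 82.75.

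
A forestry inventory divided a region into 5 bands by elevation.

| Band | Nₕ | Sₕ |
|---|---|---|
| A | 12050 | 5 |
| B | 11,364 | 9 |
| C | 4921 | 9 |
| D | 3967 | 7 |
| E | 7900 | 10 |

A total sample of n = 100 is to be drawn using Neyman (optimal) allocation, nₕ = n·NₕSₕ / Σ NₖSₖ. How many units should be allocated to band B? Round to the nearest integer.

Σ NₕSₕ = 12050·5 + 11364·9 + 4921·9 + 3967·7 + 7900·10 = 313584.
Share for B: 102276/313584 = 0.32615.
n_B = 100 × 0.32615 = 32.615... → 33.

33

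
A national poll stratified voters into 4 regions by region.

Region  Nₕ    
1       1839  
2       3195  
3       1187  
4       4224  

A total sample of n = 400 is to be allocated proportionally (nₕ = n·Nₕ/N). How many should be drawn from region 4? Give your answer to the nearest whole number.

162

Share of region 4 = 4224/10445 = 0.40440.
Allocate 400 × 0.40440 = 161.762... → 162.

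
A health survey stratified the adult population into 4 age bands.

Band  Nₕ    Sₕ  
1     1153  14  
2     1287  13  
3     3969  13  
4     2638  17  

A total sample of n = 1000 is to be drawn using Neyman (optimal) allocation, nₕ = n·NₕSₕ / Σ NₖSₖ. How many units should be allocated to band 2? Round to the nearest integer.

Σ NₕSₕ = 1153·14 + 1287·13 + 3969·13 + 2638·17 = 129316.
Share for 2: 16731/129316 = 0.12938.
n_2 = 1000 × 0.12938 = 129.381... → 129.

129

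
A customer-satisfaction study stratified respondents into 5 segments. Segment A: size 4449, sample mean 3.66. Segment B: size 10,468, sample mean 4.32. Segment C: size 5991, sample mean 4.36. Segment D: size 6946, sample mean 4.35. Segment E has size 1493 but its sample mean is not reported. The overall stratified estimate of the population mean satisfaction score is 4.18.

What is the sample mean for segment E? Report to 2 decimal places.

N = 4449 + 10468 + 5991 + 6946 + 1493 = 29347.
Overall total = μ·N = 4.18·29347 = 122670.46.
Subtract the known strata: 4449·3.66 + 10468·4.32 + 5991·4.36 + 6946·4.35 = 117840.96.
Remaining total for segment E: 122670.46 − 117840.96 = 4829.5.
Divide by its size: 4829.5 / 1493 = 3.2348... → 3.23.

3.23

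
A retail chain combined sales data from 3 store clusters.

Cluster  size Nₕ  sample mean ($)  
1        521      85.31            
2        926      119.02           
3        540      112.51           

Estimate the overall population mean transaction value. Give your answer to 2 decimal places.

x̄_st = (Σ Nₕx̄ₕ) / (Σ Nₕ) = (521·85.31 + 926·119.02 + 540·112.51) / 1987
= 215414.43 / 1987 = 108.4119... → 108.41.

108.41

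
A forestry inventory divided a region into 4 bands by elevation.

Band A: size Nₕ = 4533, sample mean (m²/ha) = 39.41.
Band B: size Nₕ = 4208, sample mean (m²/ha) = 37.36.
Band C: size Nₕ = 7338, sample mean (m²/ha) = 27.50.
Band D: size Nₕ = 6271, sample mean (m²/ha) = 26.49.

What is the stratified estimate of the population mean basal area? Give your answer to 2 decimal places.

31.49

N = 22350; weights Wₕ = Nₕ/N = (0.2028, 0.1883, 0.3283, 0.2806).
x̄_st = Σ Wₕ·x̄ₕ = 0.2028·39.41 + 0.1883·37.36 + 0.3283·27.50 + 0.2806·26.49 ≈ 31.4886...
→ 31.49.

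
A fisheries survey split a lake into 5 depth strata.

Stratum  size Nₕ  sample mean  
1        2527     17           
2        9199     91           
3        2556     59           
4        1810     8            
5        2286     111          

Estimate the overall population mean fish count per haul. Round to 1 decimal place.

70.7

x̄_st = (Σ Nₕx̄ₕ) / (Σ Nₕ) = (2527·17 + 9199·91 + 2556·59 + 1810·8 + 2286·111) / 18378
= 1299098 / 18378 = 70.688... → 70.7.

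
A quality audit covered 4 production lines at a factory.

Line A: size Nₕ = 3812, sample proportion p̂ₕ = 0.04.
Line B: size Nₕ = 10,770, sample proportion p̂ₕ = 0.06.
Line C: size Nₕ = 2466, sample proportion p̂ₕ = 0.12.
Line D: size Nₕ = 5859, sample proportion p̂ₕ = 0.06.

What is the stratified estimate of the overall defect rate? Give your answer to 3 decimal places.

0.063

Wₕ = Nₕ/N with N = 22907: 0.1664, 0.4702, 0.1077, 0.2558.
p̂_st = 0.1664·0.04 + 0.4702·0.06 + 0.1077·0.12 + 0.2558·0.06 ≈ 0.06313... → 0.063.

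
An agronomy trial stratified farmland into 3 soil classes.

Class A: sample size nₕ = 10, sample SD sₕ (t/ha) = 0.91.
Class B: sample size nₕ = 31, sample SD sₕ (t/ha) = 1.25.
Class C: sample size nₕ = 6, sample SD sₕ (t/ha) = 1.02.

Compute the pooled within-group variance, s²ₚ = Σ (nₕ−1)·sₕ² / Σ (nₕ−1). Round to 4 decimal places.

A: (10−1)·0.91² = 9·0.8281 = 7.4529
B: (31−1)·1.25² = 30·1.5625 = 46.875
C: (6−1)·1.02² = 5·1.0404 = 5.202
Numerator = 59.5299; denominator = Σ(nₕ−1) = 44.
s²ₚ = 59.5299/44 = 1.352952... → 1.3530.

1.3530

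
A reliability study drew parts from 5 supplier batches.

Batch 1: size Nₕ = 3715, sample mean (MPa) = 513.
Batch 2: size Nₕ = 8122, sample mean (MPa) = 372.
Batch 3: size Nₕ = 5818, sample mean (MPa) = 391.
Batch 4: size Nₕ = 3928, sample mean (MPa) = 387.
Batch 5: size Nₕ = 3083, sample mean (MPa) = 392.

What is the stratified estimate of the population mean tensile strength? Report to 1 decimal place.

N = 24666; weights Wₕ = Nₕ/N = (0.1506, 0.3293, 0.2359, 0.1592, 0.1250).
x̄_st = Σ Wₕ·x̄ₕ = 0.1506·513 + 0.3293·372 + 0.2359·391 + 0.1592·387 + 0.1250·392 ≈ 402.606...
→ 402.6.

402.6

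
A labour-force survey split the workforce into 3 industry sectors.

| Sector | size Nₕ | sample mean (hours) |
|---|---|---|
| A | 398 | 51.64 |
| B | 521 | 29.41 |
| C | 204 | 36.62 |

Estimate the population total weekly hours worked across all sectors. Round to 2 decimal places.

43345.81

Population total = Σ Nₕ·x̄ₕ (each stratum's size times its mean).
398·51.64 + 521·29.41 + 204·36.62 = 20552.72 + 15322.61 + 7470.48 = 43345.81.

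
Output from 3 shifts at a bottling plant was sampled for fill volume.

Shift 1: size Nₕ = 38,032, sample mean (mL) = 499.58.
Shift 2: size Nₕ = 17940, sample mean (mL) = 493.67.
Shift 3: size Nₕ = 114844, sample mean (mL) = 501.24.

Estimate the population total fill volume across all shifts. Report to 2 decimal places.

85420872.92

Estimate total by summing Nₕ·x̄ₕ over strata.
38032·499.58 + 17940·493.67 + 114844·501.24 = 19000026.56 + 8856439.8 + 57564406.56 = 85420872.92.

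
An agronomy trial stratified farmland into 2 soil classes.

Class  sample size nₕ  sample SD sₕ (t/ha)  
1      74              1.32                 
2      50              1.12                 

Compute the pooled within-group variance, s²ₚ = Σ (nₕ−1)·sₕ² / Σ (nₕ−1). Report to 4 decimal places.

1.5464

1: (74−1)·1.32² = 73·1.7424 = 127.1952
2: (50−1)·1.12² = 49·1.2544 = 61.4656
Numerator = 188.6608; denominator = Σ(nₕ−1) = 122.
s²ₚ = 188.6608/122 = 1.5464 → 1.5464.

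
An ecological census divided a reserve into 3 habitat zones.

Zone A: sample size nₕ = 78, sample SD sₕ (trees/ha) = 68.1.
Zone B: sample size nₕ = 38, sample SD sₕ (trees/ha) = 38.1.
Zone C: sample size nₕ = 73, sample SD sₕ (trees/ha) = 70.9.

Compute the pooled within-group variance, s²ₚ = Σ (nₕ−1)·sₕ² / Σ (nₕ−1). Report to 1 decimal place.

4154.5

Degrees of freedom: 77 + 37 + 72 = 186.
Σ(nₕ−1)sₕ² = 77·4637.61 + 37·1451.61 + 72·5026.81 = 772735.86.
s²ₚ = 772735.86 / 186 = 4154.494... → 4154.5.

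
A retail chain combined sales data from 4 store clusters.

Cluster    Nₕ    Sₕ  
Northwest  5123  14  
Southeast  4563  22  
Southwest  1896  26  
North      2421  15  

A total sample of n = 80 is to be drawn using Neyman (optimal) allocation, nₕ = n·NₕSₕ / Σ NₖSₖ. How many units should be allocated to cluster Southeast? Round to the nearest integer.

Σ NₕSₕ = 5123·14 + 4563·22 + 1896·26 + 2421·15 = 257719.
Share for Southeast: 100386/257719 = 0.38952.
n_Southeast = 80 × 0.38952 = 31.161... → 31.

31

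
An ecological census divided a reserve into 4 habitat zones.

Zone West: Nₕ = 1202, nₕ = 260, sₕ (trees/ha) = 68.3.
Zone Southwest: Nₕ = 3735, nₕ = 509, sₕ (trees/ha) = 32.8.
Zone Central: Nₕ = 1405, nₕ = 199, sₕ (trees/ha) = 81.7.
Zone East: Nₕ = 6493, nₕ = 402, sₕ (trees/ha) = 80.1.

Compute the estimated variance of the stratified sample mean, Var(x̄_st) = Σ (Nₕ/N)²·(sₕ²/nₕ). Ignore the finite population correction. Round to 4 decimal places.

N = 12835; Wₕ = Nₕ/N.
zone West: (1202/12835)²·68.3²/260 = 0.1573567
zone Southwest: (3735/12835)²·32.8²/509 = 0.1789861
zone Central: (1405/12835)²·81.7²/199 = 0.4019314
zone East: (6493/12835)²·80.1²/402 = 4.0844919
Sum = 4.8227661 → 4.8228.

4.8228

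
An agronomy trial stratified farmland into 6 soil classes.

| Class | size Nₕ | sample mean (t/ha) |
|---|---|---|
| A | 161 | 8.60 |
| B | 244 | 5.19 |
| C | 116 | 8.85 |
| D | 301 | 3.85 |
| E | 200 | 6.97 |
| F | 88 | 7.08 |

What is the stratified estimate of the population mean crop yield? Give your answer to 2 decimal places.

N = 1110; weights Wₕ = Nₕ/N = (0.1450, 0.2198, 0.1045, 0.2712, 0.1802, 0.0793).
x̄_st = Σ Wₕ·x̄ₕ = 0.1450·8.60 + 0.2198·5.19 + 0.1045·8.85 + 0.2712·3.85 + 0.1802·6.97 + 0.0793·7.08 ≈ 6.1743...
→ 6.17.

6.17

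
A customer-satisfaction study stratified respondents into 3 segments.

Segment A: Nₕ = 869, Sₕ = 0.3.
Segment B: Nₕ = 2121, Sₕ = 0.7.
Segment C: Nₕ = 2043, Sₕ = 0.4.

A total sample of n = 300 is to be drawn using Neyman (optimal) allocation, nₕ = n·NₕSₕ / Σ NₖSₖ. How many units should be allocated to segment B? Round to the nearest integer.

174

A: NₕSₕ = 869·0.3 = 260.7
B: NₕSₕ = 2121·0.7 = 1484.7
C: NₕSₕ = 2043·0.4 = 817.2
Σ NₕSₕ = 2562.6.
n_B = 300·1484.7/2562.6 = 173.812... → 174.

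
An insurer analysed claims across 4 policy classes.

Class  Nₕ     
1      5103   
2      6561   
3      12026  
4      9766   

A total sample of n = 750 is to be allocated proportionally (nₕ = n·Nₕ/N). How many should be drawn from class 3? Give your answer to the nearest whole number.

Share of class 3 = 12026/33456 = 0.35946.
Allocate 750 × 0.35946 = 269.593... → 270.

270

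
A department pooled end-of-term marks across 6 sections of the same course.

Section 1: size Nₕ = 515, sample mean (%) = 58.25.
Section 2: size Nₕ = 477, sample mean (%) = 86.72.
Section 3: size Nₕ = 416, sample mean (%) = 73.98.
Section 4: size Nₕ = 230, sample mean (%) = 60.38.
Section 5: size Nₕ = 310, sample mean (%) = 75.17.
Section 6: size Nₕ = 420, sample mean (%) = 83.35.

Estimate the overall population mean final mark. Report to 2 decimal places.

73.62

x̄_st = (Σ Nₕx̄ₕ) / (Σ Nₕ) = (515·58.25 + 477·86.72 + 416·73.98 + 230·60.38 + 310·75.17 + 420·83.35) / 2368
= 174336.97 / 2368 = 73.6220... → 73.62.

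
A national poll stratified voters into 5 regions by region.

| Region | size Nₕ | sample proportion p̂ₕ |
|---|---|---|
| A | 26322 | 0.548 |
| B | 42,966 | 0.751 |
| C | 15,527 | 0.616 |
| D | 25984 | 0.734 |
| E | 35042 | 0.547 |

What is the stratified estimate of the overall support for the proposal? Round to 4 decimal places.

0.6479

N = 26322 + 42966 + 15527 + 25984 + 35042 = 145841.
Overall proportion = Σ (Nₕ/N)·p̂ₕ.
Σ Nₕp̂ₕ = 14424.456 + 32267.466 + 9564.632 + 19072.256 + 19167.974 = 94496.784.
94496.784 / 145841 = 0.647944... → 0.6479.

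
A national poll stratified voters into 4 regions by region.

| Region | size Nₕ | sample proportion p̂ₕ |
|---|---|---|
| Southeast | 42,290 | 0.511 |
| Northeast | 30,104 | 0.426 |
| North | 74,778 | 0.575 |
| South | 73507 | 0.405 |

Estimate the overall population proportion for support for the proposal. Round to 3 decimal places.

Wₕ = Nₕ/N with N = 220679: 0.1916, 0.1364, 0.3389, 0.3331.
p̂_st = 0.1916·0.511 + 0.1364·0.426 + 0.3389·0.575 + 0.3331·0.405 ≈ 0.48578... → 0.486.

0.486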